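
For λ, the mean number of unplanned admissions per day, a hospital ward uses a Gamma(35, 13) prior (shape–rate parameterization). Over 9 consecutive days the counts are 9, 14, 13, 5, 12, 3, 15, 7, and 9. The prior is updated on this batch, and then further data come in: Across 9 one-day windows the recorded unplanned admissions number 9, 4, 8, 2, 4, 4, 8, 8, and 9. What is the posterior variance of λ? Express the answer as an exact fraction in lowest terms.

178/961

Total count: 9 + 14 + 13 + 5 + 12 + 3 + 15 + 7 + 9 = 87.
Total exposure: 9 days.
After the first batch: Gamma(35 + 87, 13 + 9) = Gamma(122, 22).
Total count: 9 + 4 + 8 + 2 + 4 + 4 + 8 + 8 + 9 = 56.
Total exposure: 9 days.
After the second batch: Gamma(122 + 56, 22 + 9) = Gamma(178, 31).
Posterior variance = α'/β'² = 178/961.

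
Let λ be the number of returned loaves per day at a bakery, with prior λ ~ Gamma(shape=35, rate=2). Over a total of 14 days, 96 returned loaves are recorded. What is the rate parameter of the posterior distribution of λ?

Total count 96 over total exposure 14 days.
The Gamma prior is conjugate for the Poisson rate, so λ | data ~ Gamma(35+96, 2+14) = Gamma(131, 16).

16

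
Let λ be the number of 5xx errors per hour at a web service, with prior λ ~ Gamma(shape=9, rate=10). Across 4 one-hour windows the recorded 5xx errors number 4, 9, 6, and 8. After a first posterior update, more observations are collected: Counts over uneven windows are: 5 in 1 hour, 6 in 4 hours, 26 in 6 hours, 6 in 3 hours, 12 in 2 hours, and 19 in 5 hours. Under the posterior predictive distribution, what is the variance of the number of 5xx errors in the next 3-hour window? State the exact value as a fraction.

2508/245

Total count: 4 + 9 + 6 + 8 = 27.
Total exposure: 4 hours.
After the first batch: Gamma(9 + 27, 10 + 4) = Gamma(36, 14).
Total count: 5 + 6 + 26 + 6 + 12 + 19 = 74.
Total exposure: 1 + 4 + 6 + 3 + 2 + 5 = 21 hours.
After the second batch: Gamma(36 + 74, 14 + 21) = Gamma(110, 35).
The posterior predictive for a window of length T is Negative Binomial with variance T·α'·(β'+T)/β'² = 3·110·38/1225 = 2508/245.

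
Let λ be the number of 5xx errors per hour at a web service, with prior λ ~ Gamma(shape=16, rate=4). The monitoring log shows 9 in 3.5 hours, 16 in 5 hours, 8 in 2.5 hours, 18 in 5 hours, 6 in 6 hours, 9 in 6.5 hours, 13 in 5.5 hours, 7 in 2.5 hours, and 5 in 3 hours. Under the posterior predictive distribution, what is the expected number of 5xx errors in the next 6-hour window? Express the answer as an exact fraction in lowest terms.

Total count: 9 + 16 + 8 + 18 + 6 + 9 + 13 + 7 + 5 = 91.
Total exposure: 3.5 + 5 + 2.5 + 5 + 6 + 6.5 + 5.5 + 2.5 + 3 = 39.5 hours.
The Gamma prior is conjugate for the Poisson rate, so λ | data ~ Gamma(16+91, 4+39.5) = Gamma(107, 87/2).
Predictive mean over a 6-hour window = T·E[λ|data] = 6·107/(87/2) = 428/29.

428/29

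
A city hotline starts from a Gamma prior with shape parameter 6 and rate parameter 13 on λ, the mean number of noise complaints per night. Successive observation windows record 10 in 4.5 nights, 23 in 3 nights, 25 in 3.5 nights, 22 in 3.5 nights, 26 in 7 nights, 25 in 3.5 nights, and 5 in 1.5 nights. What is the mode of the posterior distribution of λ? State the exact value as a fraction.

Total count: 10 + 23 + 25 + 22 + 26 + 25 + 5 = 136.
Total exposure: 4.5 + 3 + 3.5 + 3.5 + 7 + 3.5 + 1.5 = 26.5 nights.
By Gamma–Poisson conjugacy, the posterior is Gamma(α + Σx, β + Σt) = Gamma(6 + 136, 13 + 26.5) = Gamma(142, 79/2).
Posterior mode = (α'−1)/β' = 141/(79/2) = 282/79.

282/79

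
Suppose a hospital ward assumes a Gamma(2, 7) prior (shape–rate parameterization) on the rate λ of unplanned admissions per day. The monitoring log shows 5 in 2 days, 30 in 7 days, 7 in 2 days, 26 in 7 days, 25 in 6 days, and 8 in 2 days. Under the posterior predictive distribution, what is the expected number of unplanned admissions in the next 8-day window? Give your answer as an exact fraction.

824/33

Total count: 5 + 30 + 7 + 26 + 25 + 8 = 101.
Total exposure: 2 + 7 + 2 + 7 + 6 + 2 = 26 days.
Conjugate update: add total count to the shape and total exposure to the rate, giving Gamma(103, 33).
Predictive mean over an 8-day window = T·E[λ|data] = 8·103/33 = 824/33.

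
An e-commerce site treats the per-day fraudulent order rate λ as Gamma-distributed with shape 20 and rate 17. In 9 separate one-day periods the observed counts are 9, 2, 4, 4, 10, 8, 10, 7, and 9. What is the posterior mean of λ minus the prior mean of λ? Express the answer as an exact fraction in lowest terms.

Total count: 9 + 2 + 4 + 4 + 10 + 8 + 10 + 7 + 9 = 63.
Total exposure: 9 days.
By Gamma–Poisson conjugacy, the posterior is Gamma(α + Σx, β + Σt) = Gamma(20 + 63, 17 + 9) = Gamma(83, 26).
Posterior mean = 83/26 = 83/26; prior mean = 20/17 = 20/17. Difference = 83/26 − 20/17 = 891/442.

891/442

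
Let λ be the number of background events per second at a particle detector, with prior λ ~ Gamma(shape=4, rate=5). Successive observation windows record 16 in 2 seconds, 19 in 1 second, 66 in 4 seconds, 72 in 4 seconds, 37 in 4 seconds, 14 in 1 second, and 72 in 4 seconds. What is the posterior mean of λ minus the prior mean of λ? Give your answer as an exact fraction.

Total count: 16 + 19 + 66 + 72 + 37 + 14 + 72 = 296.
Total exposure: 2 + 1 + 4 + 4 + 4 + 1 + 4 = 20 seconds.
By Gamma–Poisson conjugacy, the posterior is Gamma(α + Σx, β + Σt) = Gamma(4 + 296, 5 + 20) = Gamma(300, 25).
Posterior mean = 300/25 = 12; prior mean = 4/5 = 4/5. Difference = 12 − 4/5 = 56/5.

56/5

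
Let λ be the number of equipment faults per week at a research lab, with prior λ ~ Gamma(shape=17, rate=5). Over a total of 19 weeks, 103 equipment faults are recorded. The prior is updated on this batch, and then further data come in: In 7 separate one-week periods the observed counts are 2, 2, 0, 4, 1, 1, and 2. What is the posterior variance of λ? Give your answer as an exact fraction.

132/961

Total count 103 over total exposure 19 weeks.
After the first batch: Gamma(17 + 103, 5 + 19) = Gamma(120, 24).
Total count: 2 + 2 + 0 + 4 + 1 + 1 + 2 = 12.
Total exposure: 7 weeks.
After the second batch: Gamma(120 + 12, 24 + 7) = Gamma(132, 31).
Posterior variance = α'/β'² = 132/961.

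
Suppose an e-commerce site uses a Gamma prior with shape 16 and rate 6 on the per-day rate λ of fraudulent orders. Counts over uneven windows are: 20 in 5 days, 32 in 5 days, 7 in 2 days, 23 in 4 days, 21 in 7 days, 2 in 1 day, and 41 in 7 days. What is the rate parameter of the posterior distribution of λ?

Total count: 20 + 32 + 7 + 23 + 21 + 2 + 41 = 146.
Total exposure: 5 + 5 + 2 + 4 + 7 + 1 + 7 = 31 days.
By Gamma–Poisson conjugacy, the posterior is Gamma(α + Σx, β + Σt) = Gamma(16 + 146, 6 + 31) = Gamma(162, 37).

37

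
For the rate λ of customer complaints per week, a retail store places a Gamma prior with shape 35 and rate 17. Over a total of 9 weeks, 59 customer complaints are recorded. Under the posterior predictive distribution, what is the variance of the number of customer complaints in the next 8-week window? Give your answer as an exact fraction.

Total count 59 over total exposure 9 weeks.
By Gamma–Poisson conjugacy, the posterior is Gamma(α + Σx, β + Σt) = Gamma(35 + 59, 17 + 9) = Gamma(94, 26).
The posterior predictive for a window of length T is Negative Binomial with variance T·α'·(β'+T)/β'² = 8·94·34/676 = 6392/169.

6392/169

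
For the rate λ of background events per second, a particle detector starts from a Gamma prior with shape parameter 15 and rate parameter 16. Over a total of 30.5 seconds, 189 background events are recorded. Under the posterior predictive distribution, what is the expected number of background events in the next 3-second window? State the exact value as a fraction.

Total count 189 over total exposure 30.5 seconds.
Gamma(α, β) with Poisson data over total exposure Σt gives posterior Gamma(α+Σx, β+Σt) = Gamma(204, 93/2).
Predictive mean over a 3-second window = T·E[λ|data] = 3·204/(93/2) = 408/31.

408/31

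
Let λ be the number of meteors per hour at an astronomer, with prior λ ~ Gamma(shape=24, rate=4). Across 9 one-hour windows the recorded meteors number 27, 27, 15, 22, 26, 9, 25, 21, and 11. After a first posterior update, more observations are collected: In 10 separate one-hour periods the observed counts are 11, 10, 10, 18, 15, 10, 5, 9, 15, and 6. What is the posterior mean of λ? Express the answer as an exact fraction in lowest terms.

Total count: 27 + 27 + 15 + 22 + 26 + 9 + 25 + 21 + 11 = 183.
Total exposure: 9 hours.
After the first batch: Gamma(24 + 183, 4 + 9) = Gamma(207, 13).
Total count: 11 + 10 + 10 + 18 + 15 + 10 + 5 + 9 + 15 + 6 = 109.
Total exposure: 10 hours.
After the second batch: Gamma(207 + 109, 13 + 10) = Gamma(316, 23).
Posterior mean = α'/β' = 316/23.

316/23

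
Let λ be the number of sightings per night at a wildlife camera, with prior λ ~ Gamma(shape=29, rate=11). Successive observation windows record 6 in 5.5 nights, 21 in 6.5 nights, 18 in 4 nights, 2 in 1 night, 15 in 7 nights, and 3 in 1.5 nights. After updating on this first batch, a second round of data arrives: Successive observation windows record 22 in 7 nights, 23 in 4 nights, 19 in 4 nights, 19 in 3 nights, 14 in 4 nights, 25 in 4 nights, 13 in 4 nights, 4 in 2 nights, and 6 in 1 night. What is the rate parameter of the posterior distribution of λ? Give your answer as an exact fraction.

139/2

Total count: 6 + 21 + 18 + 2 + 15 + 3 = 65.
Total exposure: 5.5 + 6.5 + 4 + 1 + 7 + 1.5 = 25.5 nights.
After the first batch: Gamma(29 + 65, 11 + 25.5) = Gamma(94, 73/2).
Total count: 22 + 23 + 19 + 19 + 14 + 25 + 13 + 4 + 6 = 145.
Total exposure: 7 + 4 + 4 + 3 + 4 + 4 + 4 + 2 + 1 = 33 nights.
After the second batch: Gamma(94 + 145, 73/2 + 33) = Gamma(239, 139/2).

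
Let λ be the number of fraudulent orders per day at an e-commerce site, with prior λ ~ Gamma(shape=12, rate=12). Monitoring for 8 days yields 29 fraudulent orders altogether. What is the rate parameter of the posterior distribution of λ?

20

Total count 29 over total exposure 8 days.
The Gamma prior is conjugate for the Poisson rate, so λ | data ~ Gamma(12+29, 12+8) = Gamma(41, 20).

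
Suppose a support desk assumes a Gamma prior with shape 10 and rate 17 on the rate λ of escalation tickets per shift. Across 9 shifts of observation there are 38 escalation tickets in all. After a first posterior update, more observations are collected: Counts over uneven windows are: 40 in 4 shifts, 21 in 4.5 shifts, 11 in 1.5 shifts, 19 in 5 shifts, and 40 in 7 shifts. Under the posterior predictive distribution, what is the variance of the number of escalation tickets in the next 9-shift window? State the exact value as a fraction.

10203/256

Total count 38 over total exposure 9 shifts.
After the first batch: Gamma(10 + 38, 17 + 9) = Gamma(48, 26).
Total count: 40 + 21 + 11 + 19 + 40 = 131.
Total exposure: 4 + 4.5 + 1.5 + 5 + 7 = 22 shifts.
After the second batch: Gamma(48 + 131, 26 + 22) = Gamma(179, 48).
The posterior predictive for a window of length T is Negative Binomial with variance T·α'·(β'+T)/β'² = 9·179·57/2304 = 10203/256.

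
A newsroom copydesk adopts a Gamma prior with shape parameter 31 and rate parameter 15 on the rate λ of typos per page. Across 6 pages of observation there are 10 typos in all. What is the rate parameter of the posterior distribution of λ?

Total count 10 over total exposure 6 pages.
Conjugate update: add total count to the shape and total exposure to the rate, giving Gamma(41, 21).

21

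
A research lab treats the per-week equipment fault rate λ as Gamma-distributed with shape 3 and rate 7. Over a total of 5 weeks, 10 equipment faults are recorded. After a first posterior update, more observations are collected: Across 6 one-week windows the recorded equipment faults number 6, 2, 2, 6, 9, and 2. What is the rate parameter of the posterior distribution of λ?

Total count 10 over total exposure 5 weeks.
After the first batch: Gamma(3 + 10, 7 + 5) = Gamma(13, 12).
Total count: 6 + 2 + 2 + 6 + 9 + 2 = 27.
Total exposure: 6 weeks.
After the second batch: Gamma(13 + 27, 12 + 6) = Gamma(40, 18).

18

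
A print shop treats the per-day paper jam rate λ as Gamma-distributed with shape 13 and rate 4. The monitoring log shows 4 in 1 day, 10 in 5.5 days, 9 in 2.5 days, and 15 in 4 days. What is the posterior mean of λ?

Total count: 4 + 10 + 9 + 15 = 38.
Total exposure: 1 + 5.5 + 2.5 + 4 = 13 days.
By Gamma–Poisson conjugacy, the posterior is Gamma(α + Σx, β + Σt) = Gamma(13 + 38, 4 + 13) = Gamma(51, 17).
Posterior mean = α'/β' = 51/17 = 3.

3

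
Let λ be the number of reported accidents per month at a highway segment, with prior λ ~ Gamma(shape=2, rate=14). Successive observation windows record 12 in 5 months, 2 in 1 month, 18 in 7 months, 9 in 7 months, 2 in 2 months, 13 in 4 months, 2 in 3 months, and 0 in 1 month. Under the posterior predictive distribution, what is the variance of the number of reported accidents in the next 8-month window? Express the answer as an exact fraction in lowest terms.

1560/121

Total count: 12 + 2 + 18 + 9 + 2 + 13 + 2 + 0 = 58.
Total exposure: 5 + 1 + 7 + 7 + 2 + 4 + 3 + 1 = 30 months.
Posterior: α' = 2 + 58 = 60, β' = 14 + 30 = 44.
The posterior predictive for a window of length T is Negative Binomial with variance T·α'·(β'+T)/β'² = 8·60·52/1936 = 1560/121.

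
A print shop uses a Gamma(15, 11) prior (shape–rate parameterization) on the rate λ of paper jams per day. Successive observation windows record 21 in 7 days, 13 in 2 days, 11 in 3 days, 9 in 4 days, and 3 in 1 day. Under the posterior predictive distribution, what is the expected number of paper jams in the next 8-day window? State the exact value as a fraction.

Total count: 21 + 13 + 11 + 9 + 3 = 57.
Total exposure: 7 + 2 + 3 + 4 + 1 = 17 days.
By Gamma–Poisson conjugacy, the posterior is Gamma(α + Σx, β + Σt) = Gamma(15 + 57, 11 + 17) = Gamma(72, 28).
Predictive mean over an 8-day window = T·E[λ|data] = 8·72/28 = 144/7.

144/7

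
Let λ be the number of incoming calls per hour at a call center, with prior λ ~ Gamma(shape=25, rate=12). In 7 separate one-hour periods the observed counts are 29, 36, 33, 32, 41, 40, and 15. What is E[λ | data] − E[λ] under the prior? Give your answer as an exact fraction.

2537/228

Total count: 29 + 36 + 33 + 32 + 41 + 40 + 15 = 226.
Total exposure: 7 hours.
Gamma(α, β) with Poisson data over total exposure Σt gives posterior Gamma(α+Σx, β+Σt) = Gamma(251, 19).
Posterior mean = 251/19 = 251/19; prior mean = 25/12 = 25/12. Difference = 251/19 − 25/12 = 2537/228.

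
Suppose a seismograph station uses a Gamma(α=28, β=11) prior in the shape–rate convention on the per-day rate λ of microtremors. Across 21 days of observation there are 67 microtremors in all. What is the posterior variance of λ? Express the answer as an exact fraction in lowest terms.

95/1024

Total count 67 over total exposure 21 days.
Gamma(α, β) with Poisson data over total exposure Σt gives posterior Gamma(α+Σx, β+Σt) = Gamma(95, 32).
Posterior variance = α'/β'² = 95/1024.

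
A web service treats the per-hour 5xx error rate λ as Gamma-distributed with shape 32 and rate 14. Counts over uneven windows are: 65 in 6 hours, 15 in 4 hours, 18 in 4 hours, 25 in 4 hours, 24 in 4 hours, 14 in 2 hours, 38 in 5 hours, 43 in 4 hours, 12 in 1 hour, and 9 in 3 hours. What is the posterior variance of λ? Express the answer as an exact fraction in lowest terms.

295/2601

Total count: 65 + 15 + 18 + 25 + 24 + 14 + 38 + 43 + 12 + 9 = 263.
Total exposure: 6 + 4 + 4 + 4 + 4 + 2 + 5 + 4 + 1 + 3 = 37 hours.
Posterior: α' = 32 + 263 = 295, β' = 14 + 37 = 51.
Posterior variance = α'/β'² = 295/2601.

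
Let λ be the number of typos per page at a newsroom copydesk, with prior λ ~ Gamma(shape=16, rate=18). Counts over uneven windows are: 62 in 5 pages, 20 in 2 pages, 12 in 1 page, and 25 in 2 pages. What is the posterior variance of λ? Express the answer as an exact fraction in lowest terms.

Total count: 62 + 20 + 12 + 25 = 119.
Total exposure: 5 + 2 + 1 + 2 = 10 pages.
Posterior: α' = 16 + 119 = 135, β' = 18 + 10 = 28.
Posterior variance = α'/β'² = 135/784.

135/784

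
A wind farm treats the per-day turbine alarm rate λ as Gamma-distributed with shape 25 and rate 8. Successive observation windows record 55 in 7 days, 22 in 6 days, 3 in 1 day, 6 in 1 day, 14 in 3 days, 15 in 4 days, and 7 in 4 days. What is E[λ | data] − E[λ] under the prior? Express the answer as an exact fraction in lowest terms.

163/136

Total count: 55 + 22 + 3 + 6 + 14 + 15 + 7 = 122.
Total exposure: 7 + 6 + 1 + 1 + 3 + 4 + 4 = 26 days.
The Gamma prior is conjugate for the Poisson rate, so λ | data ~ Gamma(25+122, 8+26) = Gamma(147, 34).
Posterior mean = 147/34 = 147/34; prior mean = 25/8 = 25/8. Difference = 147/34 − 25/8 = 163/136.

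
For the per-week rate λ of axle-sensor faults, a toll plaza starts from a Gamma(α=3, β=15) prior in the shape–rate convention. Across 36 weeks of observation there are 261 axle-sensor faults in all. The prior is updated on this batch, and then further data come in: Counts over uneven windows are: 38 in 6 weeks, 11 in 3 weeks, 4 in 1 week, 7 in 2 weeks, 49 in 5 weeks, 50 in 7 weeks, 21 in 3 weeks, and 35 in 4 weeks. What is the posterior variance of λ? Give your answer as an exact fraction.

Total count 261 over total exposure 36 weeks.
After the first batch: Gamma(3 + 261, 15 + 36) = Gamma(264, 51).
Total count: 38 + 11 + 4 + 7 + 49 + 50 + 21 + 35 = 215.
Total exposure: 6 + 3 + 1 + 2 + 5 + 7 + 3 + 4 = 31 weeks.
After the second batch: Gamma(264 + 215, 51 + 31) = Gamma(479, 82).
Posterior variance = α'/β'² = 479/6724.

479/6724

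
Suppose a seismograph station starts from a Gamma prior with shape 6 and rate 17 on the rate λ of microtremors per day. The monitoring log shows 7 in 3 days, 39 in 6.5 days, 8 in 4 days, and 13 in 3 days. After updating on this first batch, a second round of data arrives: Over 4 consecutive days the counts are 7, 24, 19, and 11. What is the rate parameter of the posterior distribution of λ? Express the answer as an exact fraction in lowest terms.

75/2

Total count: 7 + 39 + 8 + 13 = 67.
Total exposure: 3 + 6.5 + 4 + 3 = 16.5 days.
After the first batch: Gamma(6 + 67, 17 + 16.5) = Gamma(73, 67/2).
Total count: 7 + 24 + 19 + 11 = 61.
Total exposure: 4 days.
After the second batch: Gamma(73 + 61, 67/2 + 4) = Gamma(134, 75/2).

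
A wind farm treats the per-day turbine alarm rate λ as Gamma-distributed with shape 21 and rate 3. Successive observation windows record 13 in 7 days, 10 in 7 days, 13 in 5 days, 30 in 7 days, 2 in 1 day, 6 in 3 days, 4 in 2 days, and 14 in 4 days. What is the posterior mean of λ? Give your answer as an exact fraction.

113/39

Total count: 13 + 10 + 13 + 30 + 2 + 6 + 4 + 14 = 92.
Total exposure: 7 + 7 + 5 + 7 + 1 + 3 + 2 + 4 = 36 days.
Conjugate update: add total count to the shape and total exposure to the rate, giving Gamma(113, 39).
Posterior mean = α'/β' = 113/39.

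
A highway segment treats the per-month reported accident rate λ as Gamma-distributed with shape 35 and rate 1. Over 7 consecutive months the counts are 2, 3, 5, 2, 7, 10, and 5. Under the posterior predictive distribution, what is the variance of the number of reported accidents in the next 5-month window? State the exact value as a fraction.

Total count: 2 + 3 + 5 + 2 + 7 + 10 + 5 = 34.
Total exposure: 7 months.
Posterior: α' = 35 + 34 = 69, β' = 1 + 7 = 8.
The posterior predictive for a window of length T is Negative Binomial with variance T·α'·(β'+T)/β'² = 5·69·13/64 = 4485/64.

4485/64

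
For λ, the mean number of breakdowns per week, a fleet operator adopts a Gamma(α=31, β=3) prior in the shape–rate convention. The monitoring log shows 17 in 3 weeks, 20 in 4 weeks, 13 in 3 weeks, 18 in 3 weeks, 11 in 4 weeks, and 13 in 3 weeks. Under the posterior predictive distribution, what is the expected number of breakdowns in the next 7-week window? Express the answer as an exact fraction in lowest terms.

861/23

Total count: 17 + 20 + 13 + 18 + 11 + 13 = 92.
Total exposure: 3 + 4 + 3 + 3 + 4 + 3 = 20 weeks.
By Gamma–Poisson conjugacy, the posterior is Gamma(α + Σx, β + Σt) = Gamma(31 + 92, 3 + 20) = Gamma(123, 23).
Predictive mean over a 7-week window = T·E[λ|data] = 7·123/23 = 861/23.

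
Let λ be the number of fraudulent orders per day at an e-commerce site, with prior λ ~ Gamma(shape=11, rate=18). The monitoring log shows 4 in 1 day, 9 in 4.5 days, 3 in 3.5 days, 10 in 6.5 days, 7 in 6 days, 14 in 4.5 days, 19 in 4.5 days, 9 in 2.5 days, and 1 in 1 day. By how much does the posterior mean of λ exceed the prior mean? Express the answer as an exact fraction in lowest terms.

Total count: 4 + 9 + 3 + 10 + 7 + 14 + 19 + 9 + 1 = 76.
Total exposure: 1 + 4.5 + 3.5 + 6.5 + 6 + 4.5 + 4.5 + 2.5 + 1 = 34 days.
By Gamma–Poisson conjugacy, the posterior is Gamma(α + Σx, β + Σt) = Gamma(11 + 76, 18 + 34) = Gamma(87, 52).
Posterior mean = 87/52 = 87/52; prior mean = 11/18 = 11/18. Difference = 87/52 − 11/18 = 497/468.

497/468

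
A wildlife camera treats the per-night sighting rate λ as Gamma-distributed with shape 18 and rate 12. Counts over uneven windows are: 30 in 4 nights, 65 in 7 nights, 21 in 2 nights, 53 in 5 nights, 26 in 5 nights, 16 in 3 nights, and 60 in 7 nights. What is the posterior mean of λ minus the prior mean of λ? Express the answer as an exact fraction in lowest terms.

443/90

Total count: 30 + 65 + 21 + 53 + 26 + 16 + 60 = 271.
Total exposure: 4 + 7 + 2 + 5 + 5 + 3 + 7 = 33 nights.
Conjugate update: add total count to the shape and total exposure to the rate, giving Gamma(289, 45).
Posterior mean = 289/45 = 289/45; prior mean = 18/12 = 3/2. Difference = 289/45 − 3/2 = 443/90.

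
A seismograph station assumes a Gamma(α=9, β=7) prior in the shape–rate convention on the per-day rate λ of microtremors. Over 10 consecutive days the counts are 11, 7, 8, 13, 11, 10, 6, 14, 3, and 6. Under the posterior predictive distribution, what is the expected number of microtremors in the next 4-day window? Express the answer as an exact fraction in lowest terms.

Total count: 11 + 7 + 8 + 13 + 11 + 10 + 6 + 14 + 3 + 6 = 89.
Total exposure: 10 days.
The Gamma prior is conjugate for the Poisson rate, so λ | data ~ Gamma(9+89, 7+10) = Gamma(98, 17).
Predictive mean over a 4-day window = T·E[λ|data] = 4·98/17 = 392/17.

392/17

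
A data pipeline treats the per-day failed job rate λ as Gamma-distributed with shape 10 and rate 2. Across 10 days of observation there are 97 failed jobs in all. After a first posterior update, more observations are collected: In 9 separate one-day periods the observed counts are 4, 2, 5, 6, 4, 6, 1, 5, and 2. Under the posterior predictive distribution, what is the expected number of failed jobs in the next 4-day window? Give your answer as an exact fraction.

568/21

Total count 97 over total exposure 10 days.
After the first batch: Gamma(10 + 97, 2 + 10) = Gamma(107, 12).
Total count: 4 + 2 + 5 + 6 + 4 + 6 + 1 + 5 + 2 = 35.
Total exposure: 9 days.
After the second batch: Gamma(107 + 35, 12 + 9) = Gamma(142, 21).
Predictive mean over a 4-day window = T·E[λ|data] = 4·142/21 = 568/21.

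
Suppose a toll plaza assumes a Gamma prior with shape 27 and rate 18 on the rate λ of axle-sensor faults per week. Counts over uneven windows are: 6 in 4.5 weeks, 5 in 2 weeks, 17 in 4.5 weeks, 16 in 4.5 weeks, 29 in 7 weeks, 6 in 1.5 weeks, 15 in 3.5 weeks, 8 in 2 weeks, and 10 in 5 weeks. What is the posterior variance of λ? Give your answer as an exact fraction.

Total count: 6 + 5 + 17 + 16 + 29 + 6 + 15 + 8 + 10 = 112.
Total exposure: 4.5 + 2 + 4.5 + 4.5 + 7 + 1.5 + 3.5 + 2 + 5 = 34.5 weeks.
By Gamma–Poisson conjugacy, the posterior is Gamma(α + Σx, β + Σt) = Gamma(27 + 112, 18 + 34.5) = Gamma(139, 105/2).
Posterior variance = α'/β'² = 139/(11025/4) = 556/11025.

556/11025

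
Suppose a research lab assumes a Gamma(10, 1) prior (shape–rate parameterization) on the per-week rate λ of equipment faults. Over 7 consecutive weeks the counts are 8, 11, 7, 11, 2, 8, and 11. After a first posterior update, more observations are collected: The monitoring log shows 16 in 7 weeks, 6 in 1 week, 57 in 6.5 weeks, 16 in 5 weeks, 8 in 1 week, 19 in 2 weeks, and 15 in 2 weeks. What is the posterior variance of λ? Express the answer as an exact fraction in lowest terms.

164/845

Total count: 8 + 11 + 7 + 11 + 2 + 8 + 11 = 58.
Total exposure: 7 weeks.
After the first batch: Gamma(10 + 58, 1 + 7) = Gamma(68, 8).
Total count: 16 + 6 + 57 + 16 + 8 + 19 + 15 = 137.
Total exposure: 7 + 1 + 6.5 + 5 + 1 + 2 + 2 = 24.5 weeks.
After the second batch: Gamma(68 + 137, 8 + 24.5) = Gamma(205, 65/2).
Posterior variance = α'/β'² = 205/(4225/4) = 164/845.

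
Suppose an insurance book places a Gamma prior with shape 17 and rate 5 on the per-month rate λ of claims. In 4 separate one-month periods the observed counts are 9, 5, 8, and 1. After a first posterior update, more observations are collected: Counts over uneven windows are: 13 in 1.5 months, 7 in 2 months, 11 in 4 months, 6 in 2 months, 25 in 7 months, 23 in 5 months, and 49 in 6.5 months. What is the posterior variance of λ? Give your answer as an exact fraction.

174/1369

Total count: 9 + 5 + 8 + 1 = 23.
Total exposure: 4 months.
After the first batch: Gamma(17 + 23, 5 + 4) = Gamma(40, 9).
Total count: 13 + 7 + 11 + 6 + 25 + 23 + 49 = 134.
Total exposure: 1.5 + 2 + 4 + 2 + 7 + 5 + 6.5 = 28 months.
After the second batch: Gamma(40 + 134, 9 + 28) = Gamma(174, 37).
Posterior variance = α'/β'² = 174/1369.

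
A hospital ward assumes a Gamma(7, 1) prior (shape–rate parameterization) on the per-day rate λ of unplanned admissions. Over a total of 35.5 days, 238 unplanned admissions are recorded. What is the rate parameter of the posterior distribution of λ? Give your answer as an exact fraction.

73/2

Total count 238 over total exposure 35.5 days.
By Gamma–Poisson conjugacy, the posterior is Gamma(α + Σx, β + Σt) = Gamma(7 + 238, 1 + 35.5) = Gamma(245, 73/2).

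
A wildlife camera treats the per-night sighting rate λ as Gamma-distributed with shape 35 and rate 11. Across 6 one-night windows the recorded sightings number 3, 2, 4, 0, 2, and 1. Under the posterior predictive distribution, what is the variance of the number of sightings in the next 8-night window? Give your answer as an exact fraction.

9400/289

Total count: 3 + 2 + 4 + 0 + 2 + 1 = 12.
Total exposure: 6 nights.
Posterior: α' = 35 + 12 = 47, β' = 11 + 6 = 17.
The posterior predictive for a window of length T is Negative Binomial with variance T·α'·(β'+T)/β'² = 8·47·25/289 = 9400/289.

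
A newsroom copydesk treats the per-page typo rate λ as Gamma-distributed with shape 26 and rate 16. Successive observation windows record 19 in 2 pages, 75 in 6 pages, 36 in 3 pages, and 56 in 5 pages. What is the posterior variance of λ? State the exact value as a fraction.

53/256

Total count: 19 + 75 + 36 + 56 = 186.
Total exposure: 2 + 6 + 3 + 5 = 16 pages.
The Gamma prior is conjugate for the Poisson rate, so λ | data ~ Gamma(26+186, 16+16) = Gamma(212, 32).
Posterior variance = α'/β'² = 212/1024 = 53/256.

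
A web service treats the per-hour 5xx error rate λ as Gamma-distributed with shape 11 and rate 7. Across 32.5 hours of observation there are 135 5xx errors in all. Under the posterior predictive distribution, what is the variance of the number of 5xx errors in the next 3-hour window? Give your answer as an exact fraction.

74460/6241

Total count 135 over total exposure 32.5 hours.
By Gamma–Poisson conjugacy, the posterior is Gamma(α + Σx, β + Σt) = Gamma(11 + 135, 7 + 32.5) = Gamma(146, 79/2).
The posterior predictive for a window of length T is Negative Binomial with variance T·α'·(β'+T)/β'² = 3·146·(85/2)/(6241/4) = 74460/6241.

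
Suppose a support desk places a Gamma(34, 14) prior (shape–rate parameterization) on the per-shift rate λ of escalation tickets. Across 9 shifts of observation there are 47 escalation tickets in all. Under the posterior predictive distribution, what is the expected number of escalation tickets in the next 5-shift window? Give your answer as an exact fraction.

405/23

Total count 47 over total exposure 9 shifts.
Conjugate update: add total count to the shape and total exposure to the rate, giving Gamma(81, 23).
Predictive mean over a 5-shift window = T·E[λ|data] = 5·81/23 = 405/23.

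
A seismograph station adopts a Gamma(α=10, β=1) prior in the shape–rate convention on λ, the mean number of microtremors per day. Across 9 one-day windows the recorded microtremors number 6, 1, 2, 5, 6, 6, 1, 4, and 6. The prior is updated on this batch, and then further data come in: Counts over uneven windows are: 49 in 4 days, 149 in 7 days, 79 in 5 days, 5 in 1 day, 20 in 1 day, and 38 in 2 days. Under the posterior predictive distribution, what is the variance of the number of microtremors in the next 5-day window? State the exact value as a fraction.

301/4

Total count: 6 + 1 + 2 + 5 + 6 + 6 + 1 + 4 + 6 = 37.
Total exposure: 9 days.
After the first batch: Gamma(10 + 37, 1 + 9) = Gamma(47, 10).
Total count: 49 + 149 + 79 + 5 + 20 + 38 = 340.
Total exposure: 4 + 7 + 5 + 1 + 1 + 2 = 20 days.
After the second batch: Gamma(47 + 340, 10 + 20) = Gamma(387, 30).
The posterior predictive for a window of length T is Negative Binomial with variance T·α'·(β'+T)/β'² = 5·387·35/900 = 301/4.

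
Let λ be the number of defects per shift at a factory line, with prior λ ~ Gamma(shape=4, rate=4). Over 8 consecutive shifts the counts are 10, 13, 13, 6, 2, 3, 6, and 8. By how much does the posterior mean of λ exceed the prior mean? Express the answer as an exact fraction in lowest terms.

53/12

Total count: 10 + 13 + 13 + 6 + 2 + 3 + 6 + 8 = 61.
Total exposure: 8 shifts.
By Gamma–Poisson conjugacy, the posterior is Gamma(α + Σx, β + Σt) = Gamma(4 + 61, 4 + 8) = Gamma(65, 12).
Posterior mean = 65/12 = 65/12; prior mean = 4/4 = 1. Difference = 65/12 − 1 = 53/12.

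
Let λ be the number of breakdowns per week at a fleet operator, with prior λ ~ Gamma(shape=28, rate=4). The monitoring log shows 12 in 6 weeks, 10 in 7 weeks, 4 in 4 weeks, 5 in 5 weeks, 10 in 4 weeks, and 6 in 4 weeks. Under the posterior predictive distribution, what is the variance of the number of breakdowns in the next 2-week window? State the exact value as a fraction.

Total count: 12 + 10 + 4 + 5 + 10 + 6 = 47.
Total exposure: 6 + 7 + 4 + 5 + 4 + 4 = 30 weeks.
Conjugate update: add total count to the shape and total exposure to the rate, giving Gamma(75, 34).
The posterior predictive for a window of length T is Negative Binomial with variance T·α'·(β'+T)/β'² = 2·75·36/1156 = 1350/289.

1350/289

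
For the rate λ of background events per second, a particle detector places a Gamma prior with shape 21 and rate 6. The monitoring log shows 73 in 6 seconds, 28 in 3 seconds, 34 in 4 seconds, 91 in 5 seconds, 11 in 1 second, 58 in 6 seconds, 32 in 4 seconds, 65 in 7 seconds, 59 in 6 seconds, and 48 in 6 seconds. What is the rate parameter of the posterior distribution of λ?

54

Total count: 73 + 28 + 34 + 91 + 11 + 58 + 32 + 65 + 59 + 48 = 499.
Total exposure: 6 + 3 + 4 + 5 + 1 + 6 + 4 + 7 + 6 + 6 = 48 seconds.
Conjugate update: add total count to the shape and total exposure to the rate, giving Gamma(520, 54).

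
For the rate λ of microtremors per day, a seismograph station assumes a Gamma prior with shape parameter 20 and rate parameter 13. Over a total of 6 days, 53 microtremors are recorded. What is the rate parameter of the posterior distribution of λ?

Total count 53 over total exposure 6 days.
The Gamma prior is conjugate for the Poisson rate, so λ | data ~ Gamma(20+53, 13+6) = Gamma(73, 19).

19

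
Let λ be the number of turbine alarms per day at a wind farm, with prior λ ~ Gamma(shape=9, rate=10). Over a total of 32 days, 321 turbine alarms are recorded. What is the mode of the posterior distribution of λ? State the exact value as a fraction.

47/6

Total count 321 over total exposure 32 days.
By Gamma–Poisson conjugacy, the posterior is Gamma(α + Σx, β + Σt) = Gamma(9 + 321, 10 + 32) = Gamma(330, 42).
Posterior mode = (α'−1)/β' = 329/42 = 47/6.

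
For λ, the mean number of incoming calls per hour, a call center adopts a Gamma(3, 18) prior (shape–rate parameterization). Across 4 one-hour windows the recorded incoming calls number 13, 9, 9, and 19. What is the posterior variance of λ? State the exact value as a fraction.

53/484

Total count: 13 + 9 + 9 + 19 = 50.
Total exposure: 4 hours.
Conjugate update: add total count to the shape and total exposure to the rate, giving Gamma(53, 22).
Posterior variance = α'/β'² = 53/484.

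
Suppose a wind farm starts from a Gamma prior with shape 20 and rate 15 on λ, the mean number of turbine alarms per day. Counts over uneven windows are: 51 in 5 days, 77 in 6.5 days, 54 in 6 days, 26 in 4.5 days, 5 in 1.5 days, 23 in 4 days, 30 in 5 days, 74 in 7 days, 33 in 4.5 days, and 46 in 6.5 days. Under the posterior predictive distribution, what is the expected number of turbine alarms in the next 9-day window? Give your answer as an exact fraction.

Total count: 51 + 77 + 54 + 26 + 5 + 23 + 30 + 74 + 33 + 46 = 419.
Total exposure: 5 + 6.5 + 6 + 4.5 + 1.5 + 4 + 5 + 7 + 4.5 + 6.5 = 50.5 days.
Gamma(α, β) with Poisson data over total exposure Σt gives posterior Gamma(α+Σx, β+Σt) = Gamma(439, 131/2).
Predictive mean over a 9-day window = T·E[λ|data] = 9·439/(131/2) = 7902/131.

7902/131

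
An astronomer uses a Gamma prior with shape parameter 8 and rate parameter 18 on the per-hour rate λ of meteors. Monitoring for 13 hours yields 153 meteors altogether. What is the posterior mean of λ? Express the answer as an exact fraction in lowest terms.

Total count 153 over total exposure 13 hours.
Posterior: α' = 8 + 153 = 161, β' = 18 + 13 = 31.
Posterior mean = α'/β' = 161/31.

161/31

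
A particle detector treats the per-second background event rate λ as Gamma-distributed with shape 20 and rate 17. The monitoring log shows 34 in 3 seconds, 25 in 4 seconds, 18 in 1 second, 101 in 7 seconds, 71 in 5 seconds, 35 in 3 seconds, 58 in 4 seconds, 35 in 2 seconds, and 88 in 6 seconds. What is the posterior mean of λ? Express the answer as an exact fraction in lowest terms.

Total count: 34 + 25 + 18 + 101 + 71 + 35 + 58 + 35 + 88 = 465.
Total exposure: 3 + 4 + 1 + 7 + 5 + 3 + 4 + 2 + 6 = 35 seconds.
Posterior: α' = 20 + 465 = 485, β' = 17 + 35 = 52.
Posterior mean = α'/β' = 485/52.

485/52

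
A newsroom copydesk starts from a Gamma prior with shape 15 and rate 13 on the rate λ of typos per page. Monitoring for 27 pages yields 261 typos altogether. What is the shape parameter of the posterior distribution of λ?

Total count 261 over total exposure 27 pages.
By Gamma–Poisson conjugacy, the posterior is Gamma(α + Σx, β + Σt) = Gamma(15 + 261, 13 + 27) = Gamma(276, 40).

276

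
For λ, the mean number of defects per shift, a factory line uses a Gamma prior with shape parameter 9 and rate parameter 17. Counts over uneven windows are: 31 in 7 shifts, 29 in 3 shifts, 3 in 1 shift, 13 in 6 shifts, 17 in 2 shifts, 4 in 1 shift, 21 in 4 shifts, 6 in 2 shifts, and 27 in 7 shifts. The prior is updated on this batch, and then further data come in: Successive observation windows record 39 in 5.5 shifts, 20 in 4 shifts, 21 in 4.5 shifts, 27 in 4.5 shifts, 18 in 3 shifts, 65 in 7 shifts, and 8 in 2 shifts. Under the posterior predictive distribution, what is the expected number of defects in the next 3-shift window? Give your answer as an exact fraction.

Total count: 31 + 29 + 3 + 13 + 17 + 4 + 21 + 6 + 27 = 151.
Total exposure: 7 + 3 + 1 + 6 + 2 + 1 + 4 + 2 + 7 = 33 shifts.
After the first batch: Gamma(9 + 151, 17 + 33) = Gamma(160, 50).
Total count: 39 + 20 + 21 + 27 + 18 + 65 + 8 = 198.
Total exposure: 5.5 + 4 + 4.5 + 4.5 + 3 + 7 + 2 = 30.5 shifts.
After the second batch: Gamma(160 + 198, 50 + 30.5) = Gamma(358, 161/2).
Predictive mean over a 3-shift window = T·E[λ|data] = 3·358/(161/2) = 2148/161.

2148/161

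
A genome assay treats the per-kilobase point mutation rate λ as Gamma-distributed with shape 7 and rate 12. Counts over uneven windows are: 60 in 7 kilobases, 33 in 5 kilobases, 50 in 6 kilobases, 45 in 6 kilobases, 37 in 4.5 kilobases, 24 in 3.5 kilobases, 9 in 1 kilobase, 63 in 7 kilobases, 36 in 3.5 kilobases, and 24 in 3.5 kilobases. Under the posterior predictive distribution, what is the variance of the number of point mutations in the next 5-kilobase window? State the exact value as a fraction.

Total count: 60 + 33 + 50 + 45 + 37 + 24 + 9 + 63 + 36 + 24 = 381.
Total exposure: 7 + 5 + 6 + 6 + 4.5 + 3.5 + 1 + 7 + 3.5 + 3.5 = 47 kilobases.
Conjugate update: add total count to the shape and total exposure to the rate, giving Gamma(388, 59).
The posterior predictive for a window of length T is Negative Binomial with variance T·α'·(β'+T)/β'² = 5·388·64/3481 = 124160/3481.

124160/3481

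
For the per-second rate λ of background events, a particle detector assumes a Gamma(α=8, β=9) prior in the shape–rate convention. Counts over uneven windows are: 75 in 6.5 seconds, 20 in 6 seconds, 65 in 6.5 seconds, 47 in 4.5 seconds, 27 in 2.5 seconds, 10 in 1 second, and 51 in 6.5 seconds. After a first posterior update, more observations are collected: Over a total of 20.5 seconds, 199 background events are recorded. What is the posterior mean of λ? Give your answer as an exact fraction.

502/63

Total count: 75 + 20 + 65 + 47 + 27 + 10 + 51 = 295.
Total exposure: 6.5 + 6 + 6.5 + 4.5 + 2.5 + 1 + 6.5 = 33.5 seconds.
After the first batch: Gamma(8 + 295, 9 + 33.5) = Gamma(303, 85/2).
Total count 199 over total exposure 20.5 seconds.
After the second batch: Gamma(303 + 199, 85/2 + 20.5) = Gamma(502, 63).
Posterior mean = α'/β' = 502/63.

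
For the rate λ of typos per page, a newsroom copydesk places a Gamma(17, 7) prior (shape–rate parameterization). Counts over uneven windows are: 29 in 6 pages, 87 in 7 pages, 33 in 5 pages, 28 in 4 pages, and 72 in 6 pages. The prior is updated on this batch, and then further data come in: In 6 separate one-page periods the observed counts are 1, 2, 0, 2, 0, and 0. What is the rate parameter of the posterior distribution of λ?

41

Total count: 29 + 87 + 33 + 28 + 72 = 249.
Total exposure: 6 + 7 + 5 + 4 + 6 = 28 pages.
After the first batch: Gamma(17 + 249, 7 + 28) = Gamma(266, 35).
Total count: 1 + 2 + 0 + 2 + 0 + 0 = 5.
Total exposure: 6 pages.
After the second batch: Gamma(266 + 5, 35 + 6) = Gamma(271, 41).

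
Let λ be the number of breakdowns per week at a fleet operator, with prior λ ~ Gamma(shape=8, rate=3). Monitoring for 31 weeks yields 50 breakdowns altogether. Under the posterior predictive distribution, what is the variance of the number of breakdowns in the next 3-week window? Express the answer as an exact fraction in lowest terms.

3219/578

Total count 50 over total exposure 31 weeks.
Posterior: α' = 8 + 50 = 58, β' = 3 + 31 = 34.
The posterior predictive for a window of length T is Negative Binomial with variance T·α'·(β'+T)/β'² = 3·58·37/1156 = 3219/578.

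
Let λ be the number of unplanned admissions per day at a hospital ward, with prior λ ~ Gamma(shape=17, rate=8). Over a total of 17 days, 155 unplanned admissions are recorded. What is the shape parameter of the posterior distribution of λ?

172

Total count 155 over total exposure 17 days.
Gamma(α, β) with Poisson data over total exposure Σt gives posterior Gamma(α+Σx, β+Σt) = Gamma(172, 25).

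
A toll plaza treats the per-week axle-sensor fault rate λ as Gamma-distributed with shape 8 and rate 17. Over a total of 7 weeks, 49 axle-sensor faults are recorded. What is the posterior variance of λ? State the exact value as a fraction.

19/192

Total count 49 over total exposure 7 weeks.
The Gamma prior is conjugate for the Poisson rate, so λ | data ~ Gamma(8+49, 17+7) = Gamma(57, 24).
Posterior variance = α'/β'² = 57/576 = 19/192.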